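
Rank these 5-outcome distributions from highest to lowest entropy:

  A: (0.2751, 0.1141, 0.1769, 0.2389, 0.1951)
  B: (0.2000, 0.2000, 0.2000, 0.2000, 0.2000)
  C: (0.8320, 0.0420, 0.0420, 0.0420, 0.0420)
B > A > C

Key insight: Entropy is maximized by uniform distributions and minimized by concentrated distributions.

- Uniform distributions have maximum entropy log₂(5) = 2.3219 bits
- The more "peaked" or concentrated a distribution, the lower its entropy

Entropies:
  H(A) = 2.2650 bits
  H(B) = 2.3219 bits
  H(C) = 0.9891 bits

Ranking: B > A > C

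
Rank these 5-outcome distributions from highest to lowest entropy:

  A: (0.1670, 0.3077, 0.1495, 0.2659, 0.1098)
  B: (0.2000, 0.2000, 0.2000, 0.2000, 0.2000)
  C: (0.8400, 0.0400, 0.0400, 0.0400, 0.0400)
B > A > C

Key insight: Entropy is maximized by uniform distributions and minimized by concentrated distributions.

- Uniform distributions have maximum entropy log₂(5) = 2.3219 bits
- The more "peaked" or concentrated a distribution, the lower its entropy

Entropies:
  H(A) = 2.2225 bits
  H(B) = 2.3219 bits
  H(C) = 0.9543 bits

Ranking: B > A > C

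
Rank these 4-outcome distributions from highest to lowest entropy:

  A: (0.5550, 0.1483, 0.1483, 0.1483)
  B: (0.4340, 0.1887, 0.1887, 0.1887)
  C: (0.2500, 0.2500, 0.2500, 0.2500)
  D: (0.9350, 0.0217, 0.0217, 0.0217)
C > B > A > D

Key insight: Entropy is maximized by uniform distributions and minimized by concentrated distributions.

Entropies:
  H(A) = 1.6966 bits
  H(B) = 1.8845 bits
  H(C) = 2.0000 bits
  H(D) = 0.4500 bits

Ranking: C > B > A > D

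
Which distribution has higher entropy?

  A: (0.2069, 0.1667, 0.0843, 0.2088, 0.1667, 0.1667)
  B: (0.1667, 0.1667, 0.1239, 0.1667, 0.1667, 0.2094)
B

Both distributions are close to uniform, making this a harder comparison.

H(A) = 2.5354 bits
H(B) = 2.5690 bits

The distribution closer to uniform has higher entropy.
Answer: B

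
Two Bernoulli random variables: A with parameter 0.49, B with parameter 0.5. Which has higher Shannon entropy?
B

For binary distributions, entropy is maximized at p=0.5 and decreases as p moves toward 0 or 1.

H(A) = H(0.49) = 0.9997 bits
H(B) = H(0.5) = 1.0000 bits

Distribution B (p=0.5) is closer to uniform (p=0.5), so it has higher entropy.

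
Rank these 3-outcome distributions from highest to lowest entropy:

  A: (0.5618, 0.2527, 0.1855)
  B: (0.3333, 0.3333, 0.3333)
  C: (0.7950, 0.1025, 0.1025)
B > A > C

Key insight: Entropy is maximized by uniform distributions and minimized by concentrated distributions.

- Uniform distributions have maximum entropy log₂(3) = 1.5850 bits
- The more "peaked" or concentrated a distribution, the lower its entropy

Entropies:
  H(A) = 1.4197 bits
  H(B) = 1.5850 bits
  H(C) = 0.9368 bits

Ranking: B > A > C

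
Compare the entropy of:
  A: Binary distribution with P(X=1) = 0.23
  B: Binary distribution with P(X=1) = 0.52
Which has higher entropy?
B

For binary distributions, entropy is maximized at p=0.5 and decreases as p moves toward 0 or 1.

H(A) = H(0.23) = 0.7780 bits
H(B) = H(0.52) = 0.9988 bits

Distribution B (p=0.52) is closer to uniform (p=0.5), so it has higher entropy.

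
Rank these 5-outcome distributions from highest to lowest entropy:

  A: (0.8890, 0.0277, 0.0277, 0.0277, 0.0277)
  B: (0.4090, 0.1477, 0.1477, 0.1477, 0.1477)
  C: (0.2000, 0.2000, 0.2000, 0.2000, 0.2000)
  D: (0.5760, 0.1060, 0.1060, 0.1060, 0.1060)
C > B > D > A

Key insight: Entropy is maximized by uniform distributions and minimized by concentrated distributions.

Entropies:
  H(A) = 0.7249 bits
  H(B) = 2.1580 bits
  H(C) = 2.3219 bits
  H(D) = 1.8313 bits

Ranking: C > B > D > A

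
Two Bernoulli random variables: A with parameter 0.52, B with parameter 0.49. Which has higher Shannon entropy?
B

For binary distributions, entropy is maximized at p=0.5 and decreases as p moves toward 0 or 1.

H(A) = H(0.52) = 0.9988 bits
H(B) = H(0.49) = 0.9997 bits

Distribution B (p=0.49) is closer to uniform (p=0.5), so it has higher entropy.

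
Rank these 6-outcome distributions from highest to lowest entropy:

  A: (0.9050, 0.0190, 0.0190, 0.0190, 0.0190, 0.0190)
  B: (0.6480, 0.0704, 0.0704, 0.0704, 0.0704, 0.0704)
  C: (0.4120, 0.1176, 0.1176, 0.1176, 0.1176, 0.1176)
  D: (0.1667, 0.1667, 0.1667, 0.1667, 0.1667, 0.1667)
D > C > B > A

Key insight: Entropy is maximized by uniform distributions and minimized by concentrated distributions.

Entropies:
  H(A) = 0.6735 bits
  H(B) = 1.7532 bits
  H(C) = 2.3428 bits
  H(D) = 2.5850 bits

Ranking: D > C > B > A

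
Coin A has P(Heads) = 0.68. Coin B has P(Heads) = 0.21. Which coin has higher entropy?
A

For binary distributions, entropy is maximized at p=0.5 and decreases as p moves toward 0 or 1.

H(A) = H(0.68) = 0.9044 bits
H(B) = H(0.21) = 0.7415 bits

Distribution A (p=0.68) is closer to uniform (p=0.5), so it has higher entropy.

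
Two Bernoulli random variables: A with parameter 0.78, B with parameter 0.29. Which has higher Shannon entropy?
B

For binary distributions, entropy is maximized at p=0.5 and decreases as p moves toward 0 or 1.

H(A) = H(0.78) = 0.7602 bits
H(B) = H(0.29) = 0.8687 bits

Distribution B (p=0.29) is closer to uniform (p=0.5), so it has higher entropy.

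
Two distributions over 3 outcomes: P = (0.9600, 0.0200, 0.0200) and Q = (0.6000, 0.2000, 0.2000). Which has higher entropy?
Q

P is highly concentrated on one outcome (96%), making it nearly deterministic. Q spreads its mass more evenly (max 60%). The more spread-out distribution has higher entropy: H(P) ≈ 0.282 bits, H(Q) ≈ 1.371 bits.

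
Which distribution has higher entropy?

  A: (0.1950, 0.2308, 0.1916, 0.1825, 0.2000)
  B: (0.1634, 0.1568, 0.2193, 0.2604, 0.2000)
A

Both distributions are close to uniform, making this a harder comparison.

H(A) = 2.3172 bits
H(B) = 2.2962 bits

The distribution closer to uniform has higher entropy.
Answer: A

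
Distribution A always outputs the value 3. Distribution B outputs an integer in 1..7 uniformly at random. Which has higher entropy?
B

A is deterministic, so H(A) = 0. B is uniform over 7 outcomes, so H(B) = log₂(7) = 2.807 bits. Any distribution with genuine randomness has higher entropy than a deterministic one.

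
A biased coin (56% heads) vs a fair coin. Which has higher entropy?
Fair coin

The fair coin is uniform (p=0.5), maximizing binary entropy at 1 bit. The biased coin has H(0.56) ≈ 0.990 bits — its outcome is more predictable, so its entropy is lower.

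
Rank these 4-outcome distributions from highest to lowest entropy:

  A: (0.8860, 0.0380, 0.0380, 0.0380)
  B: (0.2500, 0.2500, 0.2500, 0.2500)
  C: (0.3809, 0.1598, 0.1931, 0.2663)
B > C > A

Key insight: Entropy is maximized by uniform distributions and minimized by concentrated distributions.

- Uniform distributions have maximum entropy log₂(4) = 2.0000 bits
- The more "peaked" or concentrated a distribution, the lower its entropy

Entropies:
  H(A) = 0.6926 bits
  H(B) = 2.0000 bits
  H(C) = 1.9196 bits

Ranking: B > C > A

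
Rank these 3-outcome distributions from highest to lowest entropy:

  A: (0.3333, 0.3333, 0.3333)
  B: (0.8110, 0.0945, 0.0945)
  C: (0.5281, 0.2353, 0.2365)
A > C > B

Key insight: Entropy is maximized by uniform distributions and minimized by concentrated distributions.

- Uniform distributions have maximum entropy log₂(3) = 1.5850 bits
- The more "peaked" or concentrated a distribution, the lower its entropy

Entropies:
  H(A) = 1.5850 bits
  H(B) = 0.8884 bits
  H(C) = 1.4696 bits

Ranking: A > C > B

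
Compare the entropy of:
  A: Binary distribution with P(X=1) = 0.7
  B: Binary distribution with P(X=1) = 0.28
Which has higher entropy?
A

For binary distributions, entropy is maximized at p=0.5 and decreases as p moves toward 0 or 1.

H(A) = H(0.7) = 0.8813 bits
H(B) = H(0.28) = 0.8555 bits

Distribution A (p=0.7) is closer to uniform (p=0.5), so it has higher entropy.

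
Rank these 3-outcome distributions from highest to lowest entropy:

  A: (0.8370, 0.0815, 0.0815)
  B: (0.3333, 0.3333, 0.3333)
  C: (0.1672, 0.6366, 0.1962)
B > C > A

Key insight: Entropy is maximized by uniform distributions and minimized by concentrated distributions.

- Uniform distributions have maximum entropy log₂(3) = 1.5850 bits
- The more "peaked" or concentrated a distribution, the lower its entropy

Entropies:
  H(A) = 0.8044 bits
  H(B) = 1.5850 bits
  H(C) = 1.3071 bits

Ranking: B > C > A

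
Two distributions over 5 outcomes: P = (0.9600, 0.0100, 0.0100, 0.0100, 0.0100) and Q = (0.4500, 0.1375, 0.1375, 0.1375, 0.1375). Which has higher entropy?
Q

P is highly concentrated on one outcome (96%), making it nearly deterministic. Q spreads its mass more evenly (max 45%). The more spread-out distribution has higher entropy: H(P) ≈ 0.322 bits, H(Q) ≈ 2.093 bits.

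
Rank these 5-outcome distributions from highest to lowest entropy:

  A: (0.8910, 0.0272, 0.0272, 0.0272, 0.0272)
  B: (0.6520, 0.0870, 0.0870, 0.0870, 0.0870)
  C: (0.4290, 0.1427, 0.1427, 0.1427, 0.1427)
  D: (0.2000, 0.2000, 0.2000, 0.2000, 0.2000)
D > C > B > A

Key insight: Entropy is maximized by uniform distributions and minimized by concentrated distributions.

Entropies:
  H(A) = 0.7149 bits
  H(B) = 1.6283 bits
  H(C) = 2.1274 bits
  H(D) = 2.3219 bits

Ranking: D > C > B > A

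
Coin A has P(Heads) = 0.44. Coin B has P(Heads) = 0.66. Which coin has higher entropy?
A

For binary distributions, entropy is maximized at p=0.5 and decreases as p moves toward 0 or 1.

H(A) = H(0.44) = 0.9896 bits
H(B) = H(0.66) = 0.9248 bits

Distribution A (p=0.44) is closer to uniform (p=0.5), so it has higher entropy.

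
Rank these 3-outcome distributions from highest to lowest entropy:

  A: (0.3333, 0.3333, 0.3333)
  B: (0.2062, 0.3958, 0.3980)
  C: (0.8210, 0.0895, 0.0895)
A > B > C

Key insight: Entropy is maximized by uniform distributions and minimized by concentrated distributions.

- Uniform distributions have maximum entropy log₂(3) = 1.5850 bits
- The more "peaked" or concentrated a distribution, the lower its entropy

Entropies:
  H(A) = 1.5850 bits
  H(B) = 1.5280 bits
  H(C) = 0.8569 bits

Ranking: A > B > C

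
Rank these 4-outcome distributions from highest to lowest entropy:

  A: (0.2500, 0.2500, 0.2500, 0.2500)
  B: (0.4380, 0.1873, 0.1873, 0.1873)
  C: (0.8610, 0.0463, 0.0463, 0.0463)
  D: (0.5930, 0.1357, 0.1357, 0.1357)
A > B > D > C

Key insight: Entropy is maximized by uniform distributions and minimized by concentrated distributions.

Entropies:
  H(A) = 2.0000 bits
  H(B) = 1.8796 bits
  H(C) = 0.8019 bits
  H(D) = 1.6200 bits

Ranking: A > B > D > C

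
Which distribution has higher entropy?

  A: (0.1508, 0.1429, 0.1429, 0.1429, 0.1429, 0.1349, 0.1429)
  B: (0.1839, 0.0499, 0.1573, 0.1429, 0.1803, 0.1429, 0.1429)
A

Both distributions are close to uniform, making this a harder comparison.

H(A) = 2.8067 bits
H(B) = 2.7337 bits

The distribution closer to uniform has higher entropy.
Answer: A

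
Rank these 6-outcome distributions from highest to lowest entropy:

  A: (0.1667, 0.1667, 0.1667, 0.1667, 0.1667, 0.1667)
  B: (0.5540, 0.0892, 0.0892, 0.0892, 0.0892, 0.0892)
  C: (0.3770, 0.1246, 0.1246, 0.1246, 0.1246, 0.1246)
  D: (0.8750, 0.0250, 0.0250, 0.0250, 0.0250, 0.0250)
A > C > B > D

Key insight: Entropy is maximized by uniform distributions and minimized by concentrated distributions.

Entropies:
  H(A) = 2.5850 bits
  H(B) = 2.0271 bits
  H(C) = 2.4025 bits
  H(D) = 0.8338 bits

Ranking: A > C > B > D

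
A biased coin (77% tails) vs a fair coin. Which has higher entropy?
Fair coin

The fair coin is uniform (p=0.5), maximizing binary entropy at 1 bit. The biased coin has H(0.77) ≈ 0.778 bits — its outcome is more predictable, so its entropy is lower.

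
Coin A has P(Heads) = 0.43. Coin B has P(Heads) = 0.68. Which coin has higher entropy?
A

For binary distributions, entropy is maximized at p=0.5 and decreases as p moves toward 0 or 1.

H(A) = H(0.43) = 0.9858 bits
H(B) = H(0.68) = 0.9044 bits

Distribution A (p=0.43) is closer to uniform (p=0.5), so it has higher entropy.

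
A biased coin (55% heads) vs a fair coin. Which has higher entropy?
Fair coin

The fair coin is uniform (p=0.5), maximizing binary entropy at 1 bit. The biased coin has H(0.55) ≈ 0.993 bits — its outcome is more predictable, so its entropy is lower.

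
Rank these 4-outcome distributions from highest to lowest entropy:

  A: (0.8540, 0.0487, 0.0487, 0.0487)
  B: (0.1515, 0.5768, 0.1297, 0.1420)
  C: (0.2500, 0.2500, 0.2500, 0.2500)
C > B > A

Key insight: Entropy is maximized by uniform distributions and minimized by concentrated distributions.

- Uniform distributions have maximum entropy log₂(4) = 2.0000 bits
- The more "peaked" or concentrated a distribution, the lower its entropy

Entropies:
  H(A) = 0.8311 bits
  H(B) = 1.6524 bits
  H(C) = 2.0000 bits

Ranking: C > B > A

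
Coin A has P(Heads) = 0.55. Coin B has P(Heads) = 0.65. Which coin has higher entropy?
A

For binary distributions, entropy is maximized at p=0.5 and decreases as p moves toward 0 or 1.

H(A) = H(0.55) = 0.9928 bits
H(B) = H(0.65) = 0.9341 bits

Distribution A (p=0.55) is closer to uniform (p=0.5), so it has higher entropy.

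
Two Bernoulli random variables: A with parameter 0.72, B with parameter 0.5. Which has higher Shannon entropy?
B

For binary distributions, entropy is maximized at p=0.5 and decreases as p moves toward 0 or 1.

H(A) = H(0.72) = 0.8555 bits
H(B) = H(0.5) = 1.0000 bits

Distribution B (p=0.5) is closer to uniform (p=0.5), so it has higher entropy.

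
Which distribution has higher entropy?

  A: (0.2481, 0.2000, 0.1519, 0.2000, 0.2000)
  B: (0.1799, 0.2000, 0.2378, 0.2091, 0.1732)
B

Both distributions are close to uniform, making this a harder comparison.

H(A) = 2.3051 bits
H(B) = 2.3125 bits

The distribution closer to uniform has higher entropy.
Answer: B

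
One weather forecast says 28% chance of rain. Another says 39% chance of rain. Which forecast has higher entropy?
39% forecast

Treat each forecast as a Bernoulli distribution. Binary entropy is maximized at p=0.5 and falls off symmetrically toward 0 or 1. The 39% forecast is closer to 50%, so it is more uncertain. H(28%) ≈ 0.855 bits, H(39%) ≈ 0.965 bits.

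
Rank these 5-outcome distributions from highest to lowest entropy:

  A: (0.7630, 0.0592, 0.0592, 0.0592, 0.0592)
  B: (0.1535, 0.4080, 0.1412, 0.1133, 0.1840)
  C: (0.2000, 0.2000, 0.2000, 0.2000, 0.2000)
C > B > A

Key insight: Entropy is maximized by uniform distributions and minimized by concentrated distributions.

- Uniform distributions have maximum entropy log₂(5) = 2.3219 bits
- The more "peaked" or concentrated a distribution, the lower its entropy

Entropies:
  H(A) = 1.2640 bits
  H(B) = 2.1469 bits
  H(C) = 2.3219 bits

Ranking: C > B > A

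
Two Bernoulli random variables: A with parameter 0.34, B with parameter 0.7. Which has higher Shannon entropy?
A

For binary distributions, entropy is maximized at p=0.5 and decreases as p moves toward 0 or 1.

H(A) = H(0.34) = 0.9248 bits
H(B) = H(0.7) = 0.8813 bits

Distribution A (p=0.34) is closer to uniform (p=0.5), so it has higher entropy.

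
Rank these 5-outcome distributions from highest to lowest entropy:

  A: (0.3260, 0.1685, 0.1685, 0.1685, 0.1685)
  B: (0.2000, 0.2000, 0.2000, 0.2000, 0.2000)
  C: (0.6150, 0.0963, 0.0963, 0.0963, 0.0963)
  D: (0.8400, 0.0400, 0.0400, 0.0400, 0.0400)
B > A > C > D

Key insight: Entropy is maximized by uniform distributions and minimized by concentrated distributions.

Entropies:
  H(A) = 2.2588 bits
  H(B) = 2.3219 bits
  H(C) = 1.7315 bits
  H(D) = 0.9543 bits

Ranking: B > A > C > D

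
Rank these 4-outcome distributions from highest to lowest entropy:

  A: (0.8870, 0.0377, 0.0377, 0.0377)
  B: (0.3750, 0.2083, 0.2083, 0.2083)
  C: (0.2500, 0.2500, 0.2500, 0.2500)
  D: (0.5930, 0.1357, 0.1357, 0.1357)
C > B > D > A

Key insight: Entropy is maximized by uniform distributions and minimized by concentrated distributions.

Entropies:
  H(A) = 0.6880 bits
  H(B) = 1.9450 bits
  H(C) = 2.0000 bits
  H(D) = 1.6200 bits

Ranking: C > B > D > A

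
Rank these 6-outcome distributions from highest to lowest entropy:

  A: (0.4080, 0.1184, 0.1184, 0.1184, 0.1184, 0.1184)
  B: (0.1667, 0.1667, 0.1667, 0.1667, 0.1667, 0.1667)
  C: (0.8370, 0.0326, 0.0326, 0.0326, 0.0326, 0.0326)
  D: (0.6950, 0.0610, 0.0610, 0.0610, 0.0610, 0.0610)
B > A > D > C

Key insight: Entropy is maximized by uniform distributions and minimized by concentrated distributions.

Entropies:
  H(A) = 2.3500 bits
  H(B) = 2.5850 bits
  H(C) = 1.0199 bits
  H(D) = 1.5955 bits

Ranking: B > A > D > C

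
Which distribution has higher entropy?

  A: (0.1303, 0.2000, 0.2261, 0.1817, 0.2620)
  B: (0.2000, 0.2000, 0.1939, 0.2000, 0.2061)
B

Both distributions are close to uniform, making this a harder comparison.

H(A) = 2.2857 bits
H(B) = 2.3217 bits

The distribution closer to uniform has higher entropy.
Answer: B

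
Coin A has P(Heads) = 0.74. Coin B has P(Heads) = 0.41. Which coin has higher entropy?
B

For binary distributions, entropy is maximized at p=0.5 and decreases as p moves toward 0 or 1.

H(A) = H(0.74) = 0.8267 bits
H(B) = H(0.41) = 0.9765 bits

Distribution B (p=0.41) is closer to uniform (p=0.5), so it has higher entropy.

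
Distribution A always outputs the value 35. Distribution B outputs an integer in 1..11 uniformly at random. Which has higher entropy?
B

A is deterministic, so H(A) = 0. B is uniform over 11 outcomes, so H(B) = log₂(11) = 3.459 bits. Any distribution with genuine randomness has higher entropy than a deterministic one.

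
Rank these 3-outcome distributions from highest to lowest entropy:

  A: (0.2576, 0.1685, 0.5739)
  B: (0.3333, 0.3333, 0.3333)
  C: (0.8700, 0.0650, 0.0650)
B > A > C

Key insight: Entropy is maximized by uniform distributions and minimized by concentrated distributions.

- Uniform distributions have maximum entropy log₂(3) = 1.5850 bits
- The more "peaked" or concentrated a distribution, the lower its entropy

Entropies:
  H(A) = 1.3967 bits
  H(B) = 1.5850 bits
  H(C) = 0.6874 bits

Ranking: B > A > C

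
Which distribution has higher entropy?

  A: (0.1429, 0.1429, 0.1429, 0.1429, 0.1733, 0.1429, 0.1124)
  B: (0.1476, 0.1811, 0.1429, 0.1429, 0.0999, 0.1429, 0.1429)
A

Both distributions are close to uniform, making this a harder comparison.

H(A) = 2.7979 bits
H(B) = 2.7900 bits

The distribution closer to uniform has higher entropy.
Answer: A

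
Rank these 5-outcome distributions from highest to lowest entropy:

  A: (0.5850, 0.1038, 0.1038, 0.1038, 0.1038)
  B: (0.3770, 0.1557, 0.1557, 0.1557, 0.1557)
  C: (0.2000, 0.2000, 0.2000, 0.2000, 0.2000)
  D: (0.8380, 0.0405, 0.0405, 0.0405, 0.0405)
C > B > A > D

Key insight: Entropy is maximized by uniform distributions and minimized by concentrated distributions.

Entropies:
  H(A) = 1.8091 bits
  H(B) = 2.2019 bits
  H(C) = 2.3219 bits
  H(D) = 0.9631 bits

Ranking: C > B > A > D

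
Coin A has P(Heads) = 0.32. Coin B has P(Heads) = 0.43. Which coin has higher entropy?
B

For binary distributions, entropy is maximized at p=0.5 and decreases as p moves toward 0 or 1.

H(A) = H(0.32) = 0.9044 bits
H(B) = H(0.43) = 0.9858 bits

Distribution B (p=0.43) is closer to uniform (p=0.5), so it has higher entropy.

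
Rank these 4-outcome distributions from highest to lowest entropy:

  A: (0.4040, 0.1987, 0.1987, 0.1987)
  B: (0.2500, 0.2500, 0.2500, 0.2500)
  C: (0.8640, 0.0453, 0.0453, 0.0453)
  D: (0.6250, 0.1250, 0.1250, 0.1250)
B > A > D > C

Key insight: Entropy is maximized by uniform distributions and minimized by concentrated distributions.

Entropies:
  H(A) = 1.9179 bits
  H(B) = 2.0000 bits
  H(C) = 0.7892 bits
  H(D) = 1.5488 bits

Ranking: B > A > D > C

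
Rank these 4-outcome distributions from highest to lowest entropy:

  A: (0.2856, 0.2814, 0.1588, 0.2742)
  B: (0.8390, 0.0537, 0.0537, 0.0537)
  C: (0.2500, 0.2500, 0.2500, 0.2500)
C > A > B

Key insight: Entropy is maximized by uniform distributions and minimized by concentrated distributions.

- Uniform distributions have maximum entropy log₂(4) = 2.0000 bits
- The more "peaked" or concentrated a distribution, the lower its entropy

Entropies:
  H(A) = 1.9645 bits
  H(B) = 0.8919 bits
  H(C) = 2.0000 bits

Ranking: C > A > B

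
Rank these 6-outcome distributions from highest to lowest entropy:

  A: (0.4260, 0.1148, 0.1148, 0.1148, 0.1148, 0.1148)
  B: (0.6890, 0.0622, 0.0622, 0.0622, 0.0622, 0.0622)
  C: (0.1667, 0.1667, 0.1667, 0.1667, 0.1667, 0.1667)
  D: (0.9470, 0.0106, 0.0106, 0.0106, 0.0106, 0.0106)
C > A > B > D

Key insight: Entropy is maximized by uniform distributions and minimized by concentrated distributions.

Entropies:
  H(A) = 2.3169 bits
  H(B) = 1.6164 bits
  H(C) = 2.5850 bits
  H(D) = 0.4221 bits

Ranking: C > A > B > D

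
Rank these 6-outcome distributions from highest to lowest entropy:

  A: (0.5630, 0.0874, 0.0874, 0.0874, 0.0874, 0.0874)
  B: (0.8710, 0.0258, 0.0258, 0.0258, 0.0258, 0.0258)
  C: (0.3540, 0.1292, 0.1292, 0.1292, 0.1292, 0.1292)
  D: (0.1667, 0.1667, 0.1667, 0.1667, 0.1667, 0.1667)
D > C > A > B

Key insight: Entropy is maximized by uniform distributions and minimized by concentrated distributions.

Entropies:
  H(A) = 2.0032 bits
  H(B) = 0.8542 bits
  H(C) = 2.4376 bits
  H(D) = 2.5850 bits

Ranking: D > C > A > B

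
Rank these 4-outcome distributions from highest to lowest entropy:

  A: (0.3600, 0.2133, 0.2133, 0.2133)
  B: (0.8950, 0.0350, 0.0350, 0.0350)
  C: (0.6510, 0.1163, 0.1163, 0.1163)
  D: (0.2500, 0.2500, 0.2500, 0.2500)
D > A > C > B

Key insight: Entropy is maximized by uniform distributions and minimized by concentrated distributions.

Entropies:
  H(A) = 1.9571 bits
  H(B) = 0.6511 bits
  H(C) = 1.4863 bits
  H(D) = 2.0000 bits

Ranking: D > A > C > B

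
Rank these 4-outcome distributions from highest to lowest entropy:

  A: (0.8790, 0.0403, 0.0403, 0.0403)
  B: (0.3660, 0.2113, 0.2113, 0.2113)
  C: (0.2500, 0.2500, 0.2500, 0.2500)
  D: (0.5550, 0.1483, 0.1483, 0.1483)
C > B > D > A

Key insight: Entropy is maximized by uniform distributions and minimized by concentrated distributions.

Entropies:
  H(A) = 0.7240 bits
  H(B) = 1.9524 bits
  H(C) = 2.0000 bits
  H(D) = 1.6966 bits

Ranking: C > B > D > A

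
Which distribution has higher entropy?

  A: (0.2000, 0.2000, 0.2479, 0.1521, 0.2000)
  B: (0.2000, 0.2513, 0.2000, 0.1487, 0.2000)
A

Both distributions are close to uniform, making this a harder comparison.

H(A) = 2.3052 bits
H(B) = 2.3028 bits

The distribution closer to uniform has higher entropy.
Answer: A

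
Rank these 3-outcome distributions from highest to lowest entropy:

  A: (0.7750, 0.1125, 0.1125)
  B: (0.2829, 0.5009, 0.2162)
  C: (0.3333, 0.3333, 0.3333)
C > B > A

Key insight: Entropy is maximized by uniform distributions and minimized by concentrated distributions.

- Uniform distributions have maximum entropy log₂(3) = 1.5850 bits
- The more "peaked" or concentrated a distribution, the lower its entropy

Entropies:
  H(A) = 0.9942 bits
  H(B) = 1.4927 bits
  H(C) = 1.5850 bits

Ranking: C > B > A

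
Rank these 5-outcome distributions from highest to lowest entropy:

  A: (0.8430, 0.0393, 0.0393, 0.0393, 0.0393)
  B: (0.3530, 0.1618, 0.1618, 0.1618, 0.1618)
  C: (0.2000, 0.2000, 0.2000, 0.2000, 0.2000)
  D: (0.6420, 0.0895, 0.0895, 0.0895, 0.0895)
C > B > D > A

Key insight: Entropy is maximized by uniform distributions and minimized by concentrated distributions.

Entropies:
  H(A) = 0.9411 bits
  H(B) = 2.2307 bits
  H(C) = 2.3219 bits
  H(D) = 1.6570 bits

Ranking: C > B > D > A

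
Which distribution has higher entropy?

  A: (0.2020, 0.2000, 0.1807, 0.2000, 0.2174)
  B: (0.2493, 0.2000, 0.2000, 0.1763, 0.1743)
A

Both distributions are close to uniform, making this a harder comparison.

H(A) = 2.3195 bits
H(B) = 2.3092 bits

The distribution closer to uniform has higher entropy.
Answer: A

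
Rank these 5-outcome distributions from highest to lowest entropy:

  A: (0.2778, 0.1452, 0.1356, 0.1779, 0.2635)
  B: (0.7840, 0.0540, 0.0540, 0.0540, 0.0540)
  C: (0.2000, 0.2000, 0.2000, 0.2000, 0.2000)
C > A > B

Key insight: Entropy is maximized by uniform distributions and minimized by concentrated distributions.

- Uniform distributions have maximum entropy log₂(5) = 2.3219 bits
- The more "peaked" or concentrated a distribution, the lower its entropy

Entropies:
  H(A) = 2.2586 bits
  H(B) = 1.1848 bits
  H(C) = 2.3219 bits

Ranking: C > A > B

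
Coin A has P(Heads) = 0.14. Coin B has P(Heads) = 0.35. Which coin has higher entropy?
B

For binary distributions, entropy is maximized at p=0.5 and decreases as p moves toward 0 or 1.

H(A) = H(0.14) = 0.5842 bits
H(B) = H(0.35) = 0.9341 bits

Distribution B (p=0.35) is closer to uniform (p=0.5), so it has higher entropy.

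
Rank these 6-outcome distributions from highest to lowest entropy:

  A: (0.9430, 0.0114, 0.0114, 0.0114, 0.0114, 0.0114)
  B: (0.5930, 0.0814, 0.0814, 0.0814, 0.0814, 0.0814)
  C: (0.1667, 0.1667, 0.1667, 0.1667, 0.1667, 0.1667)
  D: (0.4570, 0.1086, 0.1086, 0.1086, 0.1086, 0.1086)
C > D > B > A

Key insight: Entropy is maximized by uniform distributions and minimized by concentrated distributions.

Entropies:
  H(A) = 0.4478 bits
  H(B) = 1.9199 bits
  H(C) = 2.5850 bits
  H(D) = 2.2555 bits

Ranking: C > D > B > A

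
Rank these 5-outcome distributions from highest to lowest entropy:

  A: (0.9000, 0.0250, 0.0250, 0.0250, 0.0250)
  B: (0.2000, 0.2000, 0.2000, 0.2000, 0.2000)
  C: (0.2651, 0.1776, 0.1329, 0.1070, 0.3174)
B > C > A

Key insight: Entropy is maximized by uniform distributions and minimized by concentrated distributions.

- Uniform distributions have maximum entropy log₂(5) = 2.3219 bits
- The more "peaked" or concentrated a distribution, the lower its entropy

Entropies:
  H(A) = 0.6690 bits
  H(B) = 2.3219 bits
  H(C) = 2.2080 bits

Ranking: B > C > A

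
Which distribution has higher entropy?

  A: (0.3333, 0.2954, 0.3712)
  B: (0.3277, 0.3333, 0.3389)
B

Both distributions are close to uniform, making this a harder comparison.

H(A) = 1.5787 bits
H(B) = 1.5848 bits

The distribution closer to uniform has higher entropy.
Answer: B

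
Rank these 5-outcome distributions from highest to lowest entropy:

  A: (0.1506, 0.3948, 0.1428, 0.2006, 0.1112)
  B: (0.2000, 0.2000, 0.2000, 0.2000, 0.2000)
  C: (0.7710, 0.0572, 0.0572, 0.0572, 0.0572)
B > A > C

Key insight: Entropy is maximized by uniform distributions and minimized by concentrated distributions.

- Uniform distributions have maximum entropy log₂(5) = 2.3219 bits
- The more "peaked" or concentrated a distribution, the lower its entropy

Entropies:
  H(A) = 2.1589 bits
  H(B) = 2.3219 bits
  H(C) = 1.2343 bits

Ranking: B > A > C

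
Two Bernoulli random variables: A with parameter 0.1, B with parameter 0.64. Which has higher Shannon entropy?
B

For binary distributions, entropy is maximized at p=0.5 and decreases as p moves toward 0 or 1.

H(A) = H(0.1) = 0.4690 bits
H(B) = H(0.64) = 0.9427 bits

Distribution B (p=0.64) is closer to uniform (p=0.5), so it has higher entropy.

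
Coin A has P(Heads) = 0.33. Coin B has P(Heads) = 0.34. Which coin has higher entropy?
B

For binary distributions, entropy is maximized at p=0.5 and decreases as p moves toward 0 or 1.

H(A) = H(0.33) = 0.9149 bits
H(B) = H(0.34) = 0.9248 bits

Distribution B (p=0.34) is closer to uniform (p=0.5), so it has higher entropy.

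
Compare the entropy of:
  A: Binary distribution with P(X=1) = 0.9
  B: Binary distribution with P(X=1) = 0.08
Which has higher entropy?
A

For binary distributions, entropy is maximized at p=0.5 and decreases as p moves toward 0 or 1.

H(A) = H(0.9) = 0.4690 bits
H(B) = H(0.08) = 0.4022 bits

Distribution A (p=0.9) is closer to uniform (p=0.5), so it has higher entropy.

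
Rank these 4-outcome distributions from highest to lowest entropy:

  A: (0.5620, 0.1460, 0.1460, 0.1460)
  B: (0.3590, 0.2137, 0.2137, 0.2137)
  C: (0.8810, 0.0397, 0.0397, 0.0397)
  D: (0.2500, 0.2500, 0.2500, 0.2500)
D > B > A > C

Key insight: Entropy is maximized by uniform distributions and minimized by concentrated distributions.

Entropies:
  H(A) = 1.6831 bits
  H(B) = 1.9578 bits
  H(C) = 0.7151 bits
  H(D) = 2.0000 bits

Ranking: D > B > A > C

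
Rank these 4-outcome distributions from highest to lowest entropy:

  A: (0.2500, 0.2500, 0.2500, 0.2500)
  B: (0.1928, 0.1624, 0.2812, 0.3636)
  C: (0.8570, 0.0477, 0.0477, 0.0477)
A > B > C

Key insight: Entropy is maximized by uniform distributions and minimized by concentrated distributions.

- Uniform distributions have maximum entropy log₂(4) = 2.0000 bits
- The more "peaked" or concentrated a distribution, the lower its entropy

Entropies:
  H(A) = 2.0000 bits
  H(B) = 1.9291 bits
  H(C) = 0.8187 bits

Ranking: A > B > C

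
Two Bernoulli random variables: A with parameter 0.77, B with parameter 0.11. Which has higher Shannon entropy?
A

For binary distributions, entropy is maximized at p=0.5 and decreases as p moves toward 0 or 1.

H(A) = H(0.77) = 0.7780 bits
H(B) = H(0.11) = 0.4999 bits

Distribution A (p=0.77) is closer to uniform (p=0.5), so it has higher entropy.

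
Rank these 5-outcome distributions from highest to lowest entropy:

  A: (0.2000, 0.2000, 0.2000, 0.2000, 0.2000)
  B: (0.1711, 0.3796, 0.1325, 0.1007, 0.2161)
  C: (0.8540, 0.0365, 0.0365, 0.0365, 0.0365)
A > B > C

Key insight: Entropy is maximized by uniform distributions and minimized by concentrated distributions.

- Uniform distributions have maximum entropy log₂(5) = 2.3219 bits
- The more "peaked" or concentrated a distribution, the lower its entropy

Entropies:
  H(A) = 2.3219 bits
  H(B) = 2.1638 bits
  H(C) = 0.8917 bits

Ranking: A > B > C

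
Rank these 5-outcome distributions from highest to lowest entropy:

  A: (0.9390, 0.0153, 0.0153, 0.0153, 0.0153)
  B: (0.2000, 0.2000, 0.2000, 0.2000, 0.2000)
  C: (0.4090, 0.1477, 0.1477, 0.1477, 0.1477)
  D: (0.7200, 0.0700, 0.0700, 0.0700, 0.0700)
B > C > D > A

Key insight: Entropy is maximized by uniform distributions and minimized by concentrated distributions.

Entropies:
  H(A) = 0.4534 bits
  H(B) = 2.3219 bits
  H(C) = 2.1580 bits
  H(D) = 1.4155 bits

Ranking: B > C > D > A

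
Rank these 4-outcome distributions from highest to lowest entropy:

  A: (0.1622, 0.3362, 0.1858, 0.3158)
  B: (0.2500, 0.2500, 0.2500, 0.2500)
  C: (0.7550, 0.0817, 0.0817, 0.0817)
B > A > C

Key insight: Entropy is maximized by uniform distributions and minimized by concentrated distributions.

- Uniform distributions have maximum entropy log₂(4) = 2.0000 bits
- The more "peaked" or concentrated a distribution, the lower its entropy

Entropies:
  H(A) = 1.9307 bits
  H(B) = 2.0000 bits
  H(C) = 1.1916 bits

Ranking: B > A > C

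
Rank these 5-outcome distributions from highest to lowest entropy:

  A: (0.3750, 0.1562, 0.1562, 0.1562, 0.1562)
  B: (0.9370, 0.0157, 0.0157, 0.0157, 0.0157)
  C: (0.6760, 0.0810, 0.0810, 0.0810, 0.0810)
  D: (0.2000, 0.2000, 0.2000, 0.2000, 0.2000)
D > A > C > B

Key insight: Entropy is maximized by uniform distributions and minimized by concentrated distributions.

Entropies:
  H(A) = 2.2044 bits
  H(B) = 0.4652 bits
  H(C) = 1.5567 bits
  H(D) = 2.3219 bits

Ranking: D > A > C > B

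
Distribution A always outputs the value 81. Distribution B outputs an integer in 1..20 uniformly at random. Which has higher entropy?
B

A is deterministic, so H(A) = 0. B is uniform over 20 outcomes, so H(B) = log₂(20) = 4.322 bits. Any distribution with genuine randomness has higher entropy than a deterministic one.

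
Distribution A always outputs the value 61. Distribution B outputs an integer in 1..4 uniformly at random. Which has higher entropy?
B

A is deterministic, so H(A) = 0. B is uniform over 4 outcomes, so H(B) = log₂(4) = 2.000 bits. Any distribution with genuine randomness has higher entropy than a deterministic one.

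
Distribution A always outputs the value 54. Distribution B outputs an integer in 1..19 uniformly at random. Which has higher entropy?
B

A is deterministic, so H(A) = 0. B is uniform over 19 outcomes, so H(B) = log₂(19) = 4.248 bits. Any distribution with genuine randomness has higher entropy than a deterministic one.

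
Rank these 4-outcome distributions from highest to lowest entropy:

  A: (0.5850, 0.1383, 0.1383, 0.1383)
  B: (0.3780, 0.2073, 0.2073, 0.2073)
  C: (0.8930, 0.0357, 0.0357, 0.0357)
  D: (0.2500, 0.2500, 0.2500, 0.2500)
D > B > A > C

Key insight: Entropy is maximized by uniform distributions and minimized by concentrated distributions.

Entropies:
  H(A) = 1.6368 bits
  H(B) = 1.9425 bits
  H(C) = 0.6604 bits
  H(D) = 2.0000 bits

Ranking: D > B > A > C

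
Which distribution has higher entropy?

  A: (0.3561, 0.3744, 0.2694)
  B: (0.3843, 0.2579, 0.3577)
A

Both distributions are close to uniform, making this a harder comparison.

H(A) = 1.5709 bits
H(B) = 1.5650 bits

The distribution closer to uniform has higher entropy.
Answer: A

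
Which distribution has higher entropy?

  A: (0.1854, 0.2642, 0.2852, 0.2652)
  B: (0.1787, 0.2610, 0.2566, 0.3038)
A

Both distributions are close to uniform, making this a harder comparison.

H(A) = 1.9821 bits
H(B) = 1.9754 bits

The distribution closer to uniform has higher entropy.
Answer: A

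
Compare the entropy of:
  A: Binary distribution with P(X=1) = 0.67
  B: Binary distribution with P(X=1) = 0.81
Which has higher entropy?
A

For binary distributions, entropy is maximized at p=0.5 and decreases as p moves toward 0 or 1.

H(A) = H(0.67) = 0.9149 bits
H(B) = H(0.81) = 0.7015 bits

Distribution A (p=0.67) is closer to uniform (p=0.5), so it has higher entropy.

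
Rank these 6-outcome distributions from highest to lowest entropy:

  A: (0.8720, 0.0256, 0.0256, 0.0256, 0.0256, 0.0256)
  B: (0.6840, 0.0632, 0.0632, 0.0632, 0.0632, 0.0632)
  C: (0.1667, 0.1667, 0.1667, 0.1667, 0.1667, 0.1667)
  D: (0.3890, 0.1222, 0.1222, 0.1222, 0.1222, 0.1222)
C > D > B > A

Key insight: Entropy is maximized by uniform distributions and minimized by concentrated distributions.

Entropies:
  H(A) = 0.8491 bits
  H(B) = 1.6337 bits
  H(C) = 2.5850 bits
  H(D) = 2.3828 bits

Ranking: C > D > B > A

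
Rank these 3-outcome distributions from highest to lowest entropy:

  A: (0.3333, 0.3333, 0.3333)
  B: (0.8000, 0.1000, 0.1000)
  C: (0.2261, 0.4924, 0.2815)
A > C > B

Key insight: Entropy is maximized by uniform distributions and minimized by concentrated distributions.

- Uniform distributions have maximum entropy log₂(3) = 1.5850 bits
- The more "peaked" or concentrated a distribution, the lower its entropy

Entropies:
  H(A) = 1.5850 bits
  H(B) = 0.9219 bits
  H(C) = 1.5031 bits

Ranking: A > C > B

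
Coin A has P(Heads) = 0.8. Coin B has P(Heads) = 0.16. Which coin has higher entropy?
A

For binary distributions, entropy is maximized at p=0.5 and decreases as p moves toward 0 or 1.

H(A) = H(0.8) = 0.7219 bits
H(B) = H(0.16) = 0.6343 bits

Distribution A (p=0.8) is closer to uniform (p=0.5), so it has higher entropy.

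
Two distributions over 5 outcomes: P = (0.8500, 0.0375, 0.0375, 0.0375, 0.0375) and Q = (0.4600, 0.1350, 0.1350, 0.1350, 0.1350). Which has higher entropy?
Q

P is highly concentrated on one outcome (85%), making it nearly deterministic. Q spreads its mass more evenly (max 46%). The more spread-out distribution has higher entropy: H(P) ≈ 0.910 bits, H(Q) ≈ 2.075 bits.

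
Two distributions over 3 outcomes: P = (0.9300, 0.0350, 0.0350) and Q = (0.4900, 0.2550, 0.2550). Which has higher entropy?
Q

P is highly concentrated on one outcome (93%), making it nearly deterministic. Q spreads its mass more evenly (max 49%). The more spread-out distribution has higher entropy: H(P) ≈ 0.436 bits, H(Q) ≈ 1.510 bits.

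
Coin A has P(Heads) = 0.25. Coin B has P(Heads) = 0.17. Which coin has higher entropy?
A

For binary distributions, entropy is maximized at p=0.5 and decreases as p moves toward 0 or 1.

H(A) = H(0.25) = 0.8113 bits
H(B) = H(0.17) = 0.6577 bits

Distribution A (p=0.25) is closer to uniform (p=0.5), so it has higher entropy.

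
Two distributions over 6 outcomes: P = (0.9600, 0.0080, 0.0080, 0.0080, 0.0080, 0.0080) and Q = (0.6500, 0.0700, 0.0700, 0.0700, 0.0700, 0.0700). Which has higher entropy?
Q

P is highly concentrated on one outcome (96%), making it nearly deterministic. Q spreads its mass more evenly (max 65%). The more spread-out distribution has higher entropy: H(P) ≈ 0.335 bits, H(Q) ≈ 1.747 bits.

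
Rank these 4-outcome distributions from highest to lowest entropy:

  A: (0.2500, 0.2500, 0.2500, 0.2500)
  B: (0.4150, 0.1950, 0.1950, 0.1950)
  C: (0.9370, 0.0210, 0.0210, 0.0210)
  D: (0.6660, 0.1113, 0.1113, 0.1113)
A > B > D > C

Key insight: Entropy is maximized by uniform distributions and minimized by concentrated distributions.

Entropies:
  H(A) = 2.0000 bits
  H(B) = 1.9063 bits
  H(C) = 0.4391 bits
  H(D) = 1.4483 bits

Ranking: A > B > D > C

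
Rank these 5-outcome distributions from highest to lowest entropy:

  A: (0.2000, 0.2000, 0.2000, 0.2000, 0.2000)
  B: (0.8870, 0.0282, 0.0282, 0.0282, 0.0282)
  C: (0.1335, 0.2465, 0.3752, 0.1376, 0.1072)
A > C > B

Key insight: Entropy is maximized by uniform distributions and minimized by concentrated distributions.

- Uniform distributions have maximum entropy log₂(5) = 2.3219 bits
- The more "peaked" or concentrated a distribution, the lower its entropy

Entropies:
  H(A) = 2.3219 bits
  H(B) = 0.7349 bits
  H(C) = 2.1556 bits

Ranking: A > C > B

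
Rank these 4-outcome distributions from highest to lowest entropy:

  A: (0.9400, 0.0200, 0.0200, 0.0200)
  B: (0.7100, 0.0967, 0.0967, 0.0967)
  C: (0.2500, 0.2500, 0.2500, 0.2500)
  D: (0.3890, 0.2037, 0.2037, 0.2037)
C > D > B > A

Key insight: Entropy is maximized by uniform distributions and minimized by concentrated distributions.

Entropies:
  H(A) = 0.4225 bits
  H(B) = 1.3284 bits
  H(C) = 2.0000 bits
  H(D) = 1.9326 bits

Ranking: C > D > B > A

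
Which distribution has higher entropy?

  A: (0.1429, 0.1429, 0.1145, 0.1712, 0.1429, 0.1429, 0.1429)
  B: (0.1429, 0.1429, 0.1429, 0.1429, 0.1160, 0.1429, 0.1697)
B

Both distributions are close to uniform, making this a harder comparison.

H(A) = 2.7992 bits
H(B) = 2.8000 bits

The distribution closer to uniform has higher entropy.
Answer: B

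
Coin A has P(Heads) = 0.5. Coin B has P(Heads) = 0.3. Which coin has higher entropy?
A

For binary distributions, entropy is maximized at p=0.5 and decreases as p moves toward 0 or 1.

H(A) = H(0.5) = 1.0000 bits
H(B) = H(0.3) = 0.8813 bits

Distribution A (p=0.5) is closer to uniform (p=0.5), so it has higher entropy.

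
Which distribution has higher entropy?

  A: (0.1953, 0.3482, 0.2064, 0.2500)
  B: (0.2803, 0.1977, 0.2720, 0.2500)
B

Both distributions are close to uniform, making this a harder comparison.

H(A) = 1.9601 bits
H(B) = 1.9876 bits

The distribution closer to uniform has higher entropy.
Answer: B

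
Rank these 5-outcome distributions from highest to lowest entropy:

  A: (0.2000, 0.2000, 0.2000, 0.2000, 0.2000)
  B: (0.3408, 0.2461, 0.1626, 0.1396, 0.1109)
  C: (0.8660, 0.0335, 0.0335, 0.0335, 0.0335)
A > B > C

Key insight: Entropy is maximized by uniform distributions and minimized by concentrated distributions.

- Uniform distributions have maximum entropy log₂(5) = 2.3219 bits
- The more "peaked" or concentrated a distribution, the lower its entropy

Entropies:
  H(A) = 2.3219 bits
  H(B) = 2.2015 bits
  H(C) = 0.8363 bits

Ranking: A > B > C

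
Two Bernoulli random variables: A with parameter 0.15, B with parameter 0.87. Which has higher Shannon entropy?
A

For binary distributions, entropy is maximized at p=0.5 and decreases as p moves toward 0 or 1.

H(A) = H(0.15) = 0.6098 bits
H(B) = H(0.87) = 0.5574 bits

Distribution A (p=0.15) is closer to uniform (p=0.5), so it has higher entropy.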